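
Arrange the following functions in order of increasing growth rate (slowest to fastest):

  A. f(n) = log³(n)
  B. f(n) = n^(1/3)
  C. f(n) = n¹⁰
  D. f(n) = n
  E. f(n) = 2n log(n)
A < B < D < E < C

Comparing growth rates:
A = log³(n) is O(log³ n)
B = n^(1/3) is O(n^(1/3))
D = n is O(n)
E = 2n log(n) is O(n log n)
C = n¹⁰ is O(n¹⁰)

Therefore, the order from slowest to fastest is: A < B < D < E < C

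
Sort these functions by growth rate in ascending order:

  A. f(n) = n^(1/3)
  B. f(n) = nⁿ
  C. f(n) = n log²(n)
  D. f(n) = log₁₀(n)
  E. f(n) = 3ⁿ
D < A < C < E < B

Comparing growth rates:
D = log₁₀(n) is O(log n)
A = n^(1/3) is O(n^(1/3))
C = n log²(n) is O(n log² n)
E = 3ⁿ is O(3ⁿ)
B = nⁿ is O(nⁿ)

Therefore, the order from slowest to fastest is: D < A < C < E < B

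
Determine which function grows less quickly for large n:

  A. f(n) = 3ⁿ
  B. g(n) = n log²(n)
B

f(n) = 3ⁿ is O(3ⁿ), while g(n) = n log²(n) is O(n log² n).
Since O(n log² n) grows slower than O(3ⁿ), g(n) is dominated.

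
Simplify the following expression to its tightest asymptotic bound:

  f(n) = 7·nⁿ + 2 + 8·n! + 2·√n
Θ(nⁿ)

Order the terms by growth rate: 2 ≺ 2·√n ≺ 8·n! ≺ 7·nⁿ.
The fastest-growing term 7·nⁿ dominates as n → ∞; dropping its constant factor gives Θ(nⁿ).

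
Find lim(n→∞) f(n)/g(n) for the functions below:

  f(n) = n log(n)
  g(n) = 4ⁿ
0

Since n log(n) (O(n log n)) grows slower than 4ⁿ (O(4ⁿ)),
the ratio f(n)/g(n) → 0 as n → ∞.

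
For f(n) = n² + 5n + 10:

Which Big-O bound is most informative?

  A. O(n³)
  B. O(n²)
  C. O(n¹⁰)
B

f(n) = n² + 5n + 10 is O(n²).
All listed options are valid Big-O bounds (upper bounds),
but O(n²) is the tightest (smallest valid bound).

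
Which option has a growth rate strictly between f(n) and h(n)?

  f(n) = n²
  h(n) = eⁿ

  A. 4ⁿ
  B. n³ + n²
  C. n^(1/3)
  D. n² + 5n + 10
B

We need g(n) with n² = o(g(n)) and g(n) = o(eⁿ), i.e. O(n²) ≺ g ≺ O(eⁿ).
Check each option:
  A. 4ⁿ — O(4ⁿ) does not grow strictly slower than h(n)
  B. n³ + n² — O(n³) is strictly between O(n²) and O(eⁿ) ✓
  C. n^(1/3) — O(n^(1/3)) does not grow strictly faster than f(n)
  D. n² + 5n + 10 — O(n²) does not grow strictly faster than f(n)

Only option B (n³ + n²) lies strictly between.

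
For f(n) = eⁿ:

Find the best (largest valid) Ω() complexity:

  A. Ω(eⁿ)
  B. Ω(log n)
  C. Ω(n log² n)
A

f(n) = eⁿ is Ω(eⁿ).
All listed options are valid Big-Ω bounds (lower bounds),
but Ω(eⁿ) is the tightest (largest valid bound).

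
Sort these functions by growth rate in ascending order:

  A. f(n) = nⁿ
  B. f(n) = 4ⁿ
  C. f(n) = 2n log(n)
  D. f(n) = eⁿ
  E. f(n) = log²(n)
E < C < D < B < A

Comparing growth rates:
E = log²(n) is O(log² n)
C = 2n log(n) is O(n log n)
D = eⁿ is O(eⁿ)
B = 4ⁿ is O(4ⁿ)
A = nⁿ is O(nⁿ)

Therefore, the order from slowest to fastest is: E < C < D < B < A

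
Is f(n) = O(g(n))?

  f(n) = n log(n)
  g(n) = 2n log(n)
True

f(n) = n log(n) and g(n) = 2n log(n) are both O(n log n).
Big-O permits equal growth rates (f ≤ c·g for some c), so f(n) = O(g(n)) is true.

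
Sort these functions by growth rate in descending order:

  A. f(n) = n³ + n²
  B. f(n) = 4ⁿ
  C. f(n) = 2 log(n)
B > A > C

Comparing growth rates:
B = 4ⁿ is O(4ⁿ)
A = n³ + n² is O(n³)
C = 2 log(n) is O(log n)

Therefore, the order from fastest to slowest is: B > A > C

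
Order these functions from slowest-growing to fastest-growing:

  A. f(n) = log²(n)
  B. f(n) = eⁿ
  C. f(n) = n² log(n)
A < C < B

Comparing growth rates:
A = log²(n) is O(log² n)
C = n² log(n) is O(n² log n)
B = eⁿ is O(eⁿ)

Therefore, the order from slowest to fastest is: A < C < B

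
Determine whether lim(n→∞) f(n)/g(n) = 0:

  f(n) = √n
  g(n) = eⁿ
True

f(n) = √n is O(√n), and g(n) = eⁿ is O(eⁿ).
Since O(√n) grows strictly slower than O(eⁿ), f(n) = o(g(n)) is true.
This means lim(n→∞) f(n)/g(n) = 0.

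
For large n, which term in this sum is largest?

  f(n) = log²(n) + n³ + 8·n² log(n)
n³

Looking at each term:
  - log²(n) is O(log² n)
  - n³ is O(n³)
  - 8·n² log(n) is O(n² log n)

The term n³ (O(n³)) grows fastest and dominates all others.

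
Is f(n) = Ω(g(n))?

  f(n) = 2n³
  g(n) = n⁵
False

f(n) = 2n³ is O(n³), and g(n) = n⁵ is O(n⁵).
Since O(n³) grows slower than O(n⁵), f(n) = Ω(g(n)) is false.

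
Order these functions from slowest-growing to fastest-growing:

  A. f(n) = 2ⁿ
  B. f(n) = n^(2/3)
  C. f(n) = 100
C < B < A

Comparing growth rates:
C = 100 is O(1)
B = n^(2/3) is O(n^(2/3))
A = 2ⁿ is O(2ⁿ)

Therefore, the order from slowest to fastest is: C < B < A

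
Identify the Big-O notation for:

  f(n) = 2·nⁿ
O(nⁿ)

The dominant term in 2·nⁿ is 2·nⁿ, which is Θ(nⁿ).
Constants are absorbed, so the tightest bound is O(nⁿ).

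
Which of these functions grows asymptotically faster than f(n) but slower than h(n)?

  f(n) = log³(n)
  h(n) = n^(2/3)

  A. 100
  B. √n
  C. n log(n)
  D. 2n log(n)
B

We need g(n) with log³(n) = o(g(n)) and g(n) = o(n^(2/3)), i.e. O(log³ n) ≺ g ≺ O(n^(2/3)).
Check each option:
  A. 100 — O(1) does not grow strictly faster than f(n)
  B. √n — O(√n) is strictly between O(log³ n) and O(n^(2/3)) ✓
  C. n log(n) — O(n log n) does not grow strictly slower than h(n)
  D. 2n log(n) — O(n log n) does not grow strictly slower than h(n)

Only option B (√n) lies strictly between.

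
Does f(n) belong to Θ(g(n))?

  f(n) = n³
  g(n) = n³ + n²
True

f(n) = n³ and g(n) = n³ + n² are both O(n³).
Since they have the same asymptotic growth rate, f(n) = Θ(g(n)) is true.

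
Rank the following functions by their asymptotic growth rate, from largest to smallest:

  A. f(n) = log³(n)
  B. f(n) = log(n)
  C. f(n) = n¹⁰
C > A > B

Comparing growth rates:
C = n¹⁰ is O(n¹⁰)
A = log³(n) is O(log³ n)
B = log(n) is O(log n)

Therefore, the order from fastest to slowest is: C > A > B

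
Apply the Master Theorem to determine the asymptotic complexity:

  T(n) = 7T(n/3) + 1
Θ(n^log₃(7))

Master Theorem: a = 7, b = 3, f(n) = 1.
Compute the critical exponent d = log₃(7) = 1.771.
Compare f(n) = Θ(1) against n^d:
  k = 0 < d = 1.771, so f(n) = O(n^(d-ε)) — Case 1.
  The recursion cost dominates: T(n) = Θ(n^d) = Θ(n^log₃(7)).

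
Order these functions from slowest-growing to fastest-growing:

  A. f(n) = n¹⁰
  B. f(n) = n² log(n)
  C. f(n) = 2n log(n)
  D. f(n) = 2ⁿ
C < B < A < D

Comparing growth rates:
C = 2n log(n) is O(n log n)
B = n² log(n) is O(n² log n)
A = n¹⁰ is O(n¹⁰)
D = 2ⁿ is O(2ⁿ)

Therefore, the order from slowest to fastest is: C < B < A < D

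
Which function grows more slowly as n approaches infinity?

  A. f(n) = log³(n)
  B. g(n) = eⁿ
A

f(n) = log³(n) is O(log³ n), while g(n) = eⁿ is O(eⁿ).
Since O(log³ n) grows slower than O(eⁿ), f(n) is dominated.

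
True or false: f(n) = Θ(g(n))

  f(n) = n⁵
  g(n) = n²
False

f(n) = n⁵ is O(n⁵), and g(n) = n² is O(n²).
Since they have different growth rates, f(n) = Θ(g(n)) is false.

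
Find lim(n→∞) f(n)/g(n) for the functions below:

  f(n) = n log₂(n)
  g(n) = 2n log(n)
1/(2*log(2))

Since n log₂(n) and 2n log(n) have the same growth rate (O(n log n)),
the ratio converges to a constant: 1/(2*log(2)).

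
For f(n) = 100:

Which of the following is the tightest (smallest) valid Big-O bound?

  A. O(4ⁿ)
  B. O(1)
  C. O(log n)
B

f(n) = 100 is O(1).
All listed options are valid Big-O bounds (upper bounds),
but O(1) is the tightest (smallest valid bound).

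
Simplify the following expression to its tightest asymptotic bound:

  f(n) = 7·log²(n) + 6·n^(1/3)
Θ(n^(1/3))

Order the terms by growth rate: 7·log²(n) ≺ 6·n^(1/3).
The fastest-growing term 6·n^(1/3) dominates as n → ∞; dropping its constant factor gives Θ(n^(1/3)).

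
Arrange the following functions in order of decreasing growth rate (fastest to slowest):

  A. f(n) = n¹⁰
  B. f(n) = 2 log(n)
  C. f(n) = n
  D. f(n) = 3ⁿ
D > A > C > B

Comparing growth rates:
D = 3ⁿ is O(3ⁿ)
A = n¹⁰ is O(n¹⁰)
C = n is O(n)
B = 2 log(n) is O(log n)

Therefore, the order from fastest to slowest is: D > A > C > B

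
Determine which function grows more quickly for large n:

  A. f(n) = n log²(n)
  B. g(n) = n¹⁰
B

f(n) = n log²(n) is O(n log² n), while g(n) = n¹⁰ is O(n¹⁰).
Since O(n¹⁰) grows faster than O(n log² n), g(n) dominates.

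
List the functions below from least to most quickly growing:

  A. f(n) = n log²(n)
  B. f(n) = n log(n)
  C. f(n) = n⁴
B < A < C

Comparing growth rates:
B = n log(n) is O(n log n)
A = n log²(n) is O(n log² n)
C = n⁴ is O(n⁴)

Therefore, the order from slowest to fastest is: B < A < C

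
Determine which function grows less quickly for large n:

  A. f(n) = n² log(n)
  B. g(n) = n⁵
A

f(n) = n² log(n) is O(n² log n), while g(n) = n⁵ is O(n⁵).
Since O(n² log n) grows slower than O(n⁵), f(n) is dominated.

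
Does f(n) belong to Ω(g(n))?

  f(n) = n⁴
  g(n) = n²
True

f(n) = n⁴ is O(n⁴), and g(n) = n² is O(n²).
Since O(n⁴) grows at least as fast as O(n²), f(n) = Ω(g(n)) is true.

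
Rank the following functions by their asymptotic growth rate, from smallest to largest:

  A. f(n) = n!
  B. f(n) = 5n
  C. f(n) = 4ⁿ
B < C < A

Comparing growth rates:
B = 5n is O(n)
C = 4ⁿ is O(4ⁿ)
A = n! is O(n!)

Therefore, the order from slowest to fastest is: B < C < A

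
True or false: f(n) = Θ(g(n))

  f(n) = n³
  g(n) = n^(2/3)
False

f(n) = n³ is O(n³), and g(n) = n^(2/3) is O(n^(2/3)).
Since they have different growth rates, f(n) = Θ(g(n)) is false.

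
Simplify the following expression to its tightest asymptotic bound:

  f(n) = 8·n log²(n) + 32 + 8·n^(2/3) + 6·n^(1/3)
Θ(n log² n)

Order the terms by growth rate: 32 ≺ 6·n^(1/3) ≺ 8·n^(2/3) ≺ 8·n log²(n).
The fastest-growing term 8·n log²(n) dominates as n → ∞; dropping its constant factor gives Θ(n log² n).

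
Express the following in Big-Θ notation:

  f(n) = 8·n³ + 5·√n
Θ(n³)

Order the terms by growth rate: 5·√n ≺ 8·n³.
The fastest-growing term 8·n³ dominates as n → ∞; dropping its constant factor gives Θ(n³).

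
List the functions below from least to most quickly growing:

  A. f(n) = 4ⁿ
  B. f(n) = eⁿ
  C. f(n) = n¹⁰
C < B < A

Comparing growth rates:
C = n¹⁰ is O(n¹⁰)
B = eⁿ is O(eⁿ)
A = 4ⁿ is O(4ⁿ)

Therefore, the order from slowest to fastest is: C < B < A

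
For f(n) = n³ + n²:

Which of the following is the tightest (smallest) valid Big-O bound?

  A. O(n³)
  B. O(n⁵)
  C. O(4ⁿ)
A

f(n) = n³ + n² is O(n³).
All listed options are valid Big-O bounds (upper bounds),
but O(n³) is the tightest (smallest valid bound).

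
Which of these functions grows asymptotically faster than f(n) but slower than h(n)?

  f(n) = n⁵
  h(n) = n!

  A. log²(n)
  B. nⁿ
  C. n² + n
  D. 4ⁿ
D

We need g(n) with n⁵ = o(g(n)) and g(n) = o(n!), i.e. O(n⁵) ≺ g ≺ O(n!).
Check each option:
  A. log²(n) — O(log² n) does not grow strictly faster than f(n)
  B. nⁿ — O(nⁿ) does not grow strictly slower than h(n)
  C. n² + n — O(n²) does not grow strictly faster than f(n)
  D. 4ⁿ — O(4ⁿ) is strictly between O(n⁵) and O(n!) ✓

Only option D (4ⁿ) lies strictly between.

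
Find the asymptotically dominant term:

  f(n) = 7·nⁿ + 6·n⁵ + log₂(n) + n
7·nⁿ

Looking at each term:
  - 7·nⁿ is O(nⁿ)
  - 6·n⁵ is O(n⁵)
  - log₂(n) is O(log n)
  - n is O(n)

The term 7·nⁿ (O(nⁿ)) grows fastest and dominates all others.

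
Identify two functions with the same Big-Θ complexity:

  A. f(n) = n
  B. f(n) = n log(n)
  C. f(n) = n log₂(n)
B and C

Examining each function:
  A. n is O(n)
  B. n log(n) is O(n log n)
  C. n log₂(n) is O(n log n)

Functions B and C both have the same complexity class.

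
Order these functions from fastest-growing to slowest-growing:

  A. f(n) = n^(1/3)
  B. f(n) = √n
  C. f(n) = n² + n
C > B > A

Comparing growth rates:
C = n² + n is O(n²)
B = √n is O(√n)
A = n^(1/3) is O(n^(1/3))

Therefore, the order from fastest to slowest is: C > B > A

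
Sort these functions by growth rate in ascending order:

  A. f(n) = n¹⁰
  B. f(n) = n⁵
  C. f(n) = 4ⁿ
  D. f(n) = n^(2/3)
D < B < A < C

Comparing growth rates:
D = n^(2/3) is O(n^(2/3))
B = n⁵ is O(n⁵)
A = n¹⁰ is O(n¹⁰)
C = 4ⁿ is O(4ⁿ)

Therefore, the order from slowest to fastest is: D < B < A < C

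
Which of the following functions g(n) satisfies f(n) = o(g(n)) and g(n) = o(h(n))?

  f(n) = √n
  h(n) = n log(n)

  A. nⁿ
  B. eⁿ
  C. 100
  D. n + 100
D

We need g(n) with √n = o(g(n)) and g(n) = o(n log(n)), i.e. O(√n) ≺ g ≺ O(n log n).
Check each option:
  A. nⁿ — O(nⁿ) does not grow strictly slower than h(n)
  B. eⁿ — O(eⁿ) does not grow strictly slower than h(n)
  C. 100 — O(1) does not grow strictly faster than f(n)
  D. n + 100 — O(n) is strictly between O(√n) and O(n log n) ✓

Only option D (n + 100) lies strictly between.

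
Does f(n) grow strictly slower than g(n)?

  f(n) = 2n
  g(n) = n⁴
True

f(n) = 2n is O(n), and g(n) = n⁴ is O(n⁴).
Since O(n) grows strictly slower than O(n⁴), f(n) = o(g(n)) is true.
This means lim(n→∞) f(n)/g(n) = 0.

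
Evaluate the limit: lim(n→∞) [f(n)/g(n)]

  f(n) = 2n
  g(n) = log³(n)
∞

Since 2n (O(n)) grows faster than log³(n) (O(log³ n)),
the ratio f(n)/g(n) → ∞ as n → ∞.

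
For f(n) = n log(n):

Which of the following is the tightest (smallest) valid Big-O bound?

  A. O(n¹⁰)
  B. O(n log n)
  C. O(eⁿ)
B

f(n) = n log(n) is O(n log n).
All listed options are valid Big-O bounds (upper bounds),
but O(n log n) is the tightest (smallest valid bound).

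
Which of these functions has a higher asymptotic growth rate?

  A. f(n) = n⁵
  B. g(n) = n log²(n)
A

f(n) = n⁵ is O(n⁵), while g(n) = n log²(n) is O(n log² n).
Since O(n⁵) grows faster than O(n log² n), f(n) dominates.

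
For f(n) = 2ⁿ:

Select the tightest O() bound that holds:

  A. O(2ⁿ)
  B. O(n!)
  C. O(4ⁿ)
A

f(n) = 2ⁿ is O(2ⁿ).
All listed options are valid Big-O bounds (upper bounds),
but O(2ⁿ) is the tightest (smallest valid bound).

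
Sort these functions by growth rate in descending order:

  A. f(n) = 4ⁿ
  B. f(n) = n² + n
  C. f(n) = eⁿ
A > C > B

Comparing growth rates:
A = 4ⁿ is O(4ⁿ)
C = eⁿ is O(eⁿ)
B = n² + n is O(n²)

Therefore, the order from fastest to slowest is: A > C > B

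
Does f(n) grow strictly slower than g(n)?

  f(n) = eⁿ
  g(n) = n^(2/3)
False

f(n) = eⁿ is O(eⁿ), and g(n) = n^(2/3) is O(n^(2/3)).
Since O(eⁿ) grows faster than or equal to O(n^(2/3)), f(n) = o(g(n)) is false.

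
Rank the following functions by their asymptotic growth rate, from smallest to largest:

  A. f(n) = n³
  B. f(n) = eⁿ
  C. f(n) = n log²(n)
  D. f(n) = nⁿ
C < A < B < D

Comparing growth rates:
C = n log²(n) is O(n log² n)
A = n³ is O(n³)
B = eⁿ is O(eⁿ)
D = nⁿ is O(nⁿ)

Therefore, the order from slowest to fastest is: C < A < B < D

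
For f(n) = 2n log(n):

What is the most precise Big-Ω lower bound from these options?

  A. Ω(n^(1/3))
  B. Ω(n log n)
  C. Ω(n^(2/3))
B

f(n) = 2n log(n) is Ω(n log n).
All listed options are valid Big-Ω bounds (lower bounds),
but Ω(n log n) is the tightest (largest valid bound).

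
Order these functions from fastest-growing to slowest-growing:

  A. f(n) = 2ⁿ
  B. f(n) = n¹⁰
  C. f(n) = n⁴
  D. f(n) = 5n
A > B > C > D

Comparing growth rates:
A = 2ⁿ is O(2ⁿ)
B = n¹⁰ is O(n¹⁰)
C = n⁴ is O(n⁴)
D = 5n is O(n)

Therefore, the order from fastest to slowest is: A > B > C > D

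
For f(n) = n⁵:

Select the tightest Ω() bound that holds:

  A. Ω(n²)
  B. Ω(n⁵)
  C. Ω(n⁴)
B

f(n) = n⁵ is Ω(n⁵).
All listed options are valid Big-Ω bounds (lower bounds),
but Ω(n⁵) is the tightest (largest valid bound).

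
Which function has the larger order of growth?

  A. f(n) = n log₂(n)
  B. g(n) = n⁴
B

f(n) = n log₂(n) is O(n log n), while g(n) = n⁴ is O(n⁴).
Since O(n⁴) grows faster than O(n log n), g(n) dominates.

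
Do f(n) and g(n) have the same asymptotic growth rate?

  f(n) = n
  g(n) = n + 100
True

f(n) = n and g(n) = n + 100 are both O(n).
Since they have the same asymptotic growth rate, f(n) = Θ(g(n)) is true.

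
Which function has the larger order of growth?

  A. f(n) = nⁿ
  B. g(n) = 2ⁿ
A

f(n) = nⁿ is O(nⁿ), while g(n) = 2ⁿ is O(2ⁿ).
Since O(nⁿ) grows faster than O(2ⁿ), f(n) dominates.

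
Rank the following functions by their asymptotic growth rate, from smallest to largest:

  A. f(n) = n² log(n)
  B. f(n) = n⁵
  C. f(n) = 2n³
A < C < B

Comparing growth rates:
A = n² log(n) is O(n² log n)
C = 2n³ is O(n³)
B = n⁵ is O(n⁵)

Therefore, the order from slowest to fastest is: A < C < B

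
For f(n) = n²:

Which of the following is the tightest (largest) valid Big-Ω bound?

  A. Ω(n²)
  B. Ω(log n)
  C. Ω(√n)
A

f(n) = n² is Ω(n²).
All listed options are valid Big-Ω bounds (lower bounds),
but Ω(n²) is the tightest (largest valid bound).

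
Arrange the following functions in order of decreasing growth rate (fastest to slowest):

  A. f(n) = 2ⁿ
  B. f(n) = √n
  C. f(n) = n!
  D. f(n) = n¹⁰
C > A > D > B

Comparing growth rates:
C = n! is O(n!)
A = 2ⁿ is O(2ⁿ)
D = n¹⁰ is O(n¹⁰)
B = √n is O(√n)

Therefore, the order from fastest to slowest is: C > A > D > B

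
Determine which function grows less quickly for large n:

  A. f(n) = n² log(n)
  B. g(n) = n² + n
B

f(n) = n² log(n) is O(n² log n), while g(n) = n² + n is O(n²).
Since O(n²) grows slower than O(n² log n), g(n) is dominated.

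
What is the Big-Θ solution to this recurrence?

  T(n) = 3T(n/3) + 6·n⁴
Θ(n⁴)

Master Theorem: a = 3, b = 3, f(n) = 6·n⁴.
Compute the critical exponent d = log₃(3) = 1.
Compare f(n) = Θ(n⁴) against n^d:
  k = 4 > d = 1, so f(n) = Ω(n^(d+ε)) — Case 3.
  Regularity: a·(n/b)^4/n^4 = a/b^4 = 3/81 < 1 ✓.
  The top-level work dominates: T(n) = Θ(f(n)) = Θ(n⁴).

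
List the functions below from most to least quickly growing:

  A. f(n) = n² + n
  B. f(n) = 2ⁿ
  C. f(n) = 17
B > A > C

Comparing growth rates:
B = 2ⁿ is O(2ⁿ)
A = n² + n is O(n²)
C = 17 is O(1)

Therefore, the order from fastest to slowest is: B > A > C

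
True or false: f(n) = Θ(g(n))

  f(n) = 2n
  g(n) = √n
False

f(n) = 2n is O(n), and g(n) = √n is O(√n).
Since they have different growth rates, f(n) = Θ(g(n)) is false.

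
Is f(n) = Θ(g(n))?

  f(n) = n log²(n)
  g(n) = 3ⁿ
False

f(n) = n log²(n) is O(n log² n), and g(n) = 3ⁿ is O(3ⁿ).
Since they have different growth rates, f(n) = Θ(g(n)) is false.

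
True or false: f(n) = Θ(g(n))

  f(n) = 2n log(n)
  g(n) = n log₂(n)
True

f(n) = 2n log(n) and g(n) = n log₂(n) are both O(n log n).
Since they have the same asymptotic growth rate, f(n) = Θ(g(n)) is true.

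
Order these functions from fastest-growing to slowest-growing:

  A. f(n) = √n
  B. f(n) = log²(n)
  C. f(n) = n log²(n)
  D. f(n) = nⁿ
D > C > A > B

Comparing growth rates:
D = nⁿ is O(nⁿ)
C = n log²(n) is O(n log² n)
A = √n is O(√n)
B = log²(n) is O(log² n)

Therefore, the order from fastest to slowest is: D > C > A > B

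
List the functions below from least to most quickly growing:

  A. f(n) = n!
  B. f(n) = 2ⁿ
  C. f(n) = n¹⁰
C < B < A

Comparing growth rates:
C = n¹⁰ is O(n¹⁰)
B = 2ⁿ is O(2ⁿ)
A = n! is O(n!)

Therefore, the order from slowest to fastest is: C < B < A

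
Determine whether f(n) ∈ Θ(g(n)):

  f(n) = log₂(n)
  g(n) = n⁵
False

f(n) = log₂(n) is O(log n), and g(n) = n⁵ is O(n⁵).
Since they have different growth rates, f(n) = Θ(g(n)) is false.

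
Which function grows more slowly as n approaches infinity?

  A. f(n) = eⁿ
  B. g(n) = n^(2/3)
B

f(n) = eⁿ is O(eⁿ), while g(n) = n^(2/3) is O(n^(2/3)).
Since O(n^(2/3)) grows slower than O(eⁿ), g(n) is dominated.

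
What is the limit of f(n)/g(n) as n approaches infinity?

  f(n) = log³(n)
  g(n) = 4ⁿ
0

Since log³(n) (O(log³ n)) grows slower than 4ⁿ (O(4ⁿ)),
the ratio f(n)/g(n) → 0 as n → ∞.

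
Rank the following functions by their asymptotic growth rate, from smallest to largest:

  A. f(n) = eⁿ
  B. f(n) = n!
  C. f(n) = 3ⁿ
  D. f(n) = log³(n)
D < A < C < B

Comparing growth rates:
D = log³(n) is O(log³ n)
A = eⁿ is O(eⁿ)
C = 3ⁿ is O(3ⁿ)
B = n! is O(n!)

Therefore, the order from slowest to fastest is: D < A < C < B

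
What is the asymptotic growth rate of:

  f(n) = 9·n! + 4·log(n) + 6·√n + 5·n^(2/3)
Θ(n!)

Order the terms by growth rate: 4·log(n) ≺ 6·√n ≺ 5·n^(2/3) ≺ 9·n!.
The fastest-growing term 9·n! dominates as n → ∞; dropping its constant factor gives Θ(n!).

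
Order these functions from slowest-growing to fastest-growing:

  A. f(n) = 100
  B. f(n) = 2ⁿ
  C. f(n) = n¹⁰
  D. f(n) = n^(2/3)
A < D < C < B

Comparing growth rates:
A = 100 is O(1)
D = n^(2/3) is O(n^(2/3))
C = n¹⁰ is O(n¹⁰)
B = 2ⁿ is O(2ⁿ)

Therefore, the order from slowest to fastest is: A < D < C < B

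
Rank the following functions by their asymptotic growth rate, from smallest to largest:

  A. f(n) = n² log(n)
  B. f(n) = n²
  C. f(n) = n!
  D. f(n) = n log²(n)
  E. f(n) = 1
E < D < B < A < C

Comparing growth rates:
E = 1 is O(1)
D = n log²(n) is O(n log² n)
B = n² is O(n²)
A = n² log(n) is O(n² log n)
C = n! is O(n!)

Therefore, the order from slowest to fastest is: E < D < B < A < C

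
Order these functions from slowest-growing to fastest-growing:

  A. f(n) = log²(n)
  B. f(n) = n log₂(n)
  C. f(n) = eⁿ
A < B < C

Comparing growth rates:
A = log²(n) is O(log² n)
B = n log₂(n) is O(n log n)
C = eⁿ is O(eⁿ)

Therefore, the order from slowest to fastest is: A < B < C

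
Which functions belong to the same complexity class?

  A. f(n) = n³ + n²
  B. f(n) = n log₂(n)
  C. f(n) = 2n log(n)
B and C

Examining each function:
  A. n³ + n² is O(n³)
  B. n log₂(n) is O(n log n)
  C. 2n log(n) is O(n log n)

Functions B and C both have the same complexity class.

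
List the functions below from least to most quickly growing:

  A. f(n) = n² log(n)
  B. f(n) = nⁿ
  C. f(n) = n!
A < C < B

Comparing growth rates:
A = n² log(n) is O(n² log n)
C = n! is O(n!)
B = nⁿ is O(nⁿ)

Therefore, the order from slowest to fastest is: A < C < B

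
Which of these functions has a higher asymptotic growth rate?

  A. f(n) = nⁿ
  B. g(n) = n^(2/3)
A

f(n) = nⁿ is O(nⁿ), while g(n) = n^(2/3) is O(n^(2/3)).
Since O(nⁿ) grows faster than O(n^(2/3)), f(n) dominates.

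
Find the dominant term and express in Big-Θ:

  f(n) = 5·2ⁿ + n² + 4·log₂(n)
Θ(2ⁿ)

Order the terms by growth rate: 4·log₂(n) ≺ n² ≺ 5·2ⁿ.
The fastest-growing term 5·2ⁿ dominates as n → ∞; dropping its constant factor gives Θ(2ⁿ).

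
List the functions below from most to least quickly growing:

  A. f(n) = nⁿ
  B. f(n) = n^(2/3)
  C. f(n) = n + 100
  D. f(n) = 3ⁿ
A > D > C > B

Comparing growth rates:
A = nⁿ is O(nⁿ)
D = 3ⁿ is O(3ⁿ)
C = n + 100 is O(n)
B = n^(2/3) is O(n^(2/3))

Therefore, the order from fastest to slowest is: A > D > C > B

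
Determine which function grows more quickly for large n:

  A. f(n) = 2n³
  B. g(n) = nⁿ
B

f(n) = 2n³ is O(n³), while g(n) = nⁿ is O(nⁿ).
Since O(nⁿ) grows faster than O(n³), g(n) dominates.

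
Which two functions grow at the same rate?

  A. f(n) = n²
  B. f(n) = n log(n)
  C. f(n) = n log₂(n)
B and C

Examining each function:
  A. n² is O(n²)
  B. n log(n) is O(n log n)
  C. n log₂(n) is O(n log n)

Functions B and C both have the same complexity class.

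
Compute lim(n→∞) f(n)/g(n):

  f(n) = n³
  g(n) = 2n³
1/2

Since n³ and 2n³ have the same growth rate (O(n³)),
the ratio converges to a constant: 1/2.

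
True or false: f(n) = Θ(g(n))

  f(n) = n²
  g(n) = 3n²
True

f(n) = n² and g(n) = 3n² are both O(n²).
Since they have the same asymptotic growth rate, f(n) = Θ(g(n)) is true.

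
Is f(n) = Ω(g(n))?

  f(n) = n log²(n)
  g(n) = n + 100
True

f(n) = n log²(n) is O(n log² n), and g(n) = n + 100 is O(n).
Since O(n log² n) grows at least as fast as O(n), f(n) = Ω(g(n)) is true.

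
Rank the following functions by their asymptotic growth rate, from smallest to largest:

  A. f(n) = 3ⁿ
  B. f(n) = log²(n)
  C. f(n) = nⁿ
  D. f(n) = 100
D < B < A < C

Comparing growth rates:
D = 100 is O(1)
B = log²(n) is O(log² n)
A = 3ⁿ is O(3ⁿ)
C = nⁿ is O(nⁿ)

Therefore, the order from slowest to fastest is: D < B < A < C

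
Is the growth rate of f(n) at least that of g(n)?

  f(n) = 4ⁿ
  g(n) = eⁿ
True

f(n) = 4ⁿ is O(4ⁿ), and g(n) = eⁿ is O(eⁿ).
Since O(4ⁿ) grows at least as fast as O(eⁿ), f(n) = Ω(g(n)) is true.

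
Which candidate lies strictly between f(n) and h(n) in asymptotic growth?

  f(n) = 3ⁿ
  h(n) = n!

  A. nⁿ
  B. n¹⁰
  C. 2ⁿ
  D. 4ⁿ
D

We need g(n) with 3ⁿ = o(g(n)) and g(n) = o(n!), i.e. O(3ⁿ) ≺ g ≺ O(n!).
Check each option:
  A. nⁿ — O(nⁿ) does not grow strictly slower than h(n)
  B. n¹⁰ — O(n¹⁰) does not grow strictly faster than f(n)
  C. 2ⁿ — O(2ⁿ) does not grow strictly faster than f(n)
  D. 4ⁿ — O(4ⁿ) is strictly between O(3ⁿ) and O(n!) ✓

Only option D (4ⁿ) lies strictly between.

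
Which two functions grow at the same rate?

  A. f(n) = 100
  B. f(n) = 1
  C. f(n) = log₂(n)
A and B

Examining each function:
  A. 100 is O(1)
  B. 1 is O(1)
  C. log₂(n) is O(log n)

Functions A and B both have the same complexity class.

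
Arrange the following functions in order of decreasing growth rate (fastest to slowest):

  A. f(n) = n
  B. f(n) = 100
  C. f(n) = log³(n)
A > C > B

Comparing growth rates:
A = n is O(n)
C = log³(n) is O(log³ n)
B = 100 is O(1)

Therefore, the order from fastest to slowest is: A > C > B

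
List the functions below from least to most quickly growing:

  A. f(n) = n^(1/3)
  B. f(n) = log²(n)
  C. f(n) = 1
C < B < A

Comparing growth rates:
C = 1 is O(1)
B = log²(n) is O(log² n)
A = n^(1/3) is O(n^(1/3))

Therefore, the order from slowest to fastest is: C < B < A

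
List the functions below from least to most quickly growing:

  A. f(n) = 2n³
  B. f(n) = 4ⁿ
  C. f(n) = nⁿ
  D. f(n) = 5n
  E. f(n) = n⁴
D < A < E < B < C

Comparing growth rates:
D = 5n is O(n)
A = 2n³ is O(n³)
E = n⁴ is O(n⁴)
B = 4ⁿ is O(4ⁿ)
C = nⁿ is O(nⁿ)

Therefore, the order from slowest to fastest is: D < A < E < B < C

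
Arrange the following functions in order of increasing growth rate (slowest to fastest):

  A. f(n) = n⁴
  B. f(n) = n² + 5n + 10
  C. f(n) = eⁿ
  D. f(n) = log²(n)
D < B < A < C

Comparing growth rates:
D = log²(n) is O(log² n)
B = n² + 5n + 10 is O(n²)
A = n⁴ is O(n⁴)
C = eⁿ is O(eⁿ)

Therefore, the order from slowest to fastest is: D < B < A < C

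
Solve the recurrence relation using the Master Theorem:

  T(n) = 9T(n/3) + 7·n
Θ(n²)

Master Theorem: a = 9, b = 3, f(n) = 7·n.
Compute the critical exponent d = log₃(9) = 2.
Compare f(n) = Θ(n) against n^d:
  k = 1 < d = 2, so f(n) = O(n^(d-ε)) — Case 1.
  The recursion cost dominates: T(n) = Θ(n^d) = Θ(n²).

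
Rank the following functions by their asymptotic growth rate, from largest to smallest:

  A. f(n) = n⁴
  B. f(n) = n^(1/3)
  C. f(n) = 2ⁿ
C > A > B

Comparing growth rates:
C = 2ⁿ is O(2ⁿ)
A = n⁴ is O(n⁴)
B = n^(1/3) is O(n^(1/3))

Therefore, the order from fastest to slowest is: C > A > B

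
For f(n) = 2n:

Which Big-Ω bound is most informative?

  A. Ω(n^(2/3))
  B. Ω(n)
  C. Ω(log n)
B

f(n) = 2n is Ω(n).
All listed options are valid Big-Ω bounds (lower bounds),
but Ω(n) is the tightest (largest valid bound).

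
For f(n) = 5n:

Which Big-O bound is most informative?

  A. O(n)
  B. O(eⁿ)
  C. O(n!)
A

f(n) = 5n is O(n).
All listed options are valid Big-O bounds (upper bounds),
but O(n) is the tightest (smallest valid bound).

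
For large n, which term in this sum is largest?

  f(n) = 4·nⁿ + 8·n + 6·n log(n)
4·nⁿ

Looking at each term:
  - 4·nⁿ is O(nⁿ)
  - 8·n is O(n)
  - 6·n log(n) is O(n log n)

The term 4·nⁿ (O(nⁿ)) grows fastest and dominates all others.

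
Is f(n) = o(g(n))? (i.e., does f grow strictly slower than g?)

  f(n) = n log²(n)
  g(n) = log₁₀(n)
False

f(n) = n log²(n) is O(n log² n), and g(n) = log₁₀(n) is O(log n).
Since O(n log² n) grows faster than or equal to O(log n), f(n) = o(g(n)) is false.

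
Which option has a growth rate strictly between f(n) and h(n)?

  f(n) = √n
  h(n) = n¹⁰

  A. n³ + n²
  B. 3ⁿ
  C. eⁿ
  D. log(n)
A

We need g(n) with √n = o(g(n)) and g(n) = o(n¹⁰), i.e. O(√n) ≺ g ≺ O(n¹⁰).
Check each option:
  A. n³ + n² — O(n³) is strictly between O(√n) and O(n¹⁰) ✓
  B. 3ⁿ — O(3ⁿ) does not grow strictly slower than h(n)
  C. eⁿ — O(eⁿ) does not grow strictly slower than h(n)
  D. log(n) — O(log n) does not grow strictly faster than f(n)

Only option A (n³ + n²) lies strictly between.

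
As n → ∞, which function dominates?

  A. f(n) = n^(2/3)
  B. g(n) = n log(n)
B

f(n) = n^(2/3) is O(n^(2/3)), while g(n) = n log(n) is O(n log n).
Since O(n log n) grows faster than O(n^(2/3)), g(n) dominates.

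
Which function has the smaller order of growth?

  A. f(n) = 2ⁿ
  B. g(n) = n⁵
B

f(n) = 2ⁿ is O(2ⁿ), while g(n) = n⁵ is O(n⁵).
Since O(n⁵) grows slower than O(2ⁿ), g(n) is dominated.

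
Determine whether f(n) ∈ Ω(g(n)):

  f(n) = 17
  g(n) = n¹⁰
False

f(n) = 17 is O(1), and g(n) = n¹⁰ is O(n¹⁰).
Since O(1) grows slower than O(n¹⁰), f(n) = Ω(g(n)) is false.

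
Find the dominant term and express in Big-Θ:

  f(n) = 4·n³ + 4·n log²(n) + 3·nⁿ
Θ(nⁿ)

Order the terms by growth rate: 4·n log²(n) ≺ 4·n³ ≺ 3·nⁿ.
The fastest-growing term 3·nⁿ dominates as n → ∞; dropping its constant factor gives Θ(nⁿ).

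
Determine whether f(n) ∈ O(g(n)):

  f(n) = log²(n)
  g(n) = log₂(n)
False

f(n) = log²(n) is O(log² n), and g(n) = log₂(n) is O(log n).
Since O(log² n) grows faster than O(log n), f(n) = O(g(n)) is false.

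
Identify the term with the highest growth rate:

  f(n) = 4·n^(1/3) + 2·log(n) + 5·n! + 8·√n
5·n!

Looking at each term:
  - 4·n^(1/3) is O(n^(1/3))
  - 2·log(n) is O(log n)
  - 5·n! is O(n!)
  - 8·√n is O(√n)

The term 5·n! (O(n!)) grows fastest and dominates all others.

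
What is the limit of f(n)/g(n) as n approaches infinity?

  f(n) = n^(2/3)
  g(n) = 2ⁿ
0

Since n^(2/3) (O(n^(2/3))) grows slower than 2ⁿ (O(2ⁿ)),
the ratio f(n)/g(n) → 0 as n → ∞.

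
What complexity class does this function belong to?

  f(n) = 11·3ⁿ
O(3ⁿ)

The dominant term in 11·3ⁿ is 11·3ⁿ, which is Θ(3ⁿ).
Constants are absorbed, so the tightest bound is O(3ⁿ).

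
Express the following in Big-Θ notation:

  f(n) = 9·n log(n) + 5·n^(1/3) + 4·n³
Θ(n³)

Order the terms by growth rate: 5·n^(1/3) ≺ 9·n log(n) ≺ 4·n³.
The fastest-growing term 4·n³ dominates as n → ∞; dropping its constant factor gives Θ(n³).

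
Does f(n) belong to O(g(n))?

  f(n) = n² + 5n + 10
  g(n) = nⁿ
True

f(n) = n² + 5n + 10 is O(n²), and g(n) = nⁿ is O(nⁿ).
Since O(n²) ⊆ O(nⁿ) (f grows no faster than g), f(n) = O(g(n)) is true.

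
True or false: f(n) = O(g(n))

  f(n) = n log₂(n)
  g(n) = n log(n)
True

f(n) = n log₂(n) and g(n) = n log(n) are both O(n log n).
Big-O permits equal growth rates (f ≤ c·g for some c), so f(n) = O(g(n)) is true.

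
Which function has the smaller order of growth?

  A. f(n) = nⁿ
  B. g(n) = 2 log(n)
B

f(n) = nⁿ is O(nⁿ), while g(n) = 2 log(n) is O(log n).
Since O(log n) grows slower than O(nⁿ), g(n) is dominated.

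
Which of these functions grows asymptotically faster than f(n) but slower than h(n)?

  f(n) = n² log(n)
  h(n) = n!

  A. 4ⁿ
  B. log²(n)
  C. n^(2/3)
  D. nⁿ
A

We need g(n) with n² log(n) = o(g(n)) and g(n) = o(n!), i.e. O(n² log n) ≺ g ≺ O(n!).
Check each option:
  A. 4ⁿ — O(4ⁿ) is strictly between O(n² log n) and O(n!) ✓
  B. log²(n) — O(log² n) does not grow strictly faster than f(n)
  C. n^(2/3) — O(n^(2/3)) does not grow strictly faster than f(n)
  D. nⁿ — O(nⁿ) does not grow strictly slower than h(n)

Only option A (4ⁿ) lies strictly between.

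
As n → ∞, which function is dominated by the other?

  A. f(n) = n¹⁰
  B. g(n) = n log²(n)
B

f(n) = n¹⁰ is O(n¹⁰), while g(n) = n log²(n) is O(n log² n).
Since O(n log² n) grows slower than O(n¹⁰), g(n) is dominated.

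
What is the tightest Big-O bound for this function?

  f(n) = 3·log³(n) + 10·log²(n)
O(log³ n)

The dominant term in 3·log³(n) + 10·log²(n) is 3·log³(n), which is Θ(log³ n).
Lower-order terms (10·log²(n)) are asymptotically negligible.
Constants are absorbed, so the tightest bound is O(log³ n).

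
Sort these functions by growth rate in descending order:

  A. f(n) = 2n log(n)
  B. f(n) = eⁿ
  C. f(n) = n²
B > C > A

Comparing growth rates:
B = eⁿ is O(eⁿ)
C = n² is O(n²)
A = 2n log(n) is O(n log n)

Therefore, the order from fastest to slowest is: B > C > A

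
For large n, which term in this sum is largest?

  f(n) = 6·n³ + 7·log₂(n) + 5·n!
5·n!

Looking at each term:
  - 6·n³ is O(n³)
  - 7·log₂(n) is O(log n)
  - 5·n! is O(n!)

The term 5·n! (O(n!)) grows fastest and dominates all others.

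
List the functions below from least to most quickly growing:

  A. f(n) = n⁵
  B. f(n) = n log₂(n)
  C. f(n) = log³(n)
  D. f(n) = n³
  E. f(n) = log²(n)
E < C < B < D < A

Comparing growth rates:
E = log²(n) is O(log² n)
C = log³(n) is O(log³ n)
B = n log₂(n) is O(n log n)
D = n³ is O(n³)
A = n⁵ is O(n⁵)

Therefore, the order from slowest to fastest is: E < C < B < D < A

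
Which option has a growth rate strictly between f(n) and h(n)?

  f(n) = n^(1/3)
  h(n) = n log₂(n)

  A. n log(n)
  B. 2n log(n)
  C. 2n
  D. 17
C

We need g(n) with n^(1/3) = o(g(n)) and g(n) = o(n log₂(n)), i.e. O(n^(1/3)) ≺ g ≺ O(n log n).
Check each option:
  A. n log(n) — O(n log n) does not grow strictly slower than h(n)
  B. 2n log(n) — O(n log n) does not grow strictly slower than h(n)
  C. 2n — O(n) is strictly between O(n^(1/3)) and O(n log n) ✓
  D. 17 — O(1) does not grow strictly faster than f(n)

Only option C (2n) lies strictly between.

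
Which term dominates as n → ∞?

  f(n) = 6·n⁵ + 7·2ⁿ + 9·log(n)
7·2ⁿ

Looking at each term:
  - 6·n⁵ is O(n⁵)
  - 7·2ⁿ is O(2ⁿ)
  - 9·log(n) is O(log n)

The term 7·2ⁿ (O(2ⁿ)) grows fastest and dominates all others.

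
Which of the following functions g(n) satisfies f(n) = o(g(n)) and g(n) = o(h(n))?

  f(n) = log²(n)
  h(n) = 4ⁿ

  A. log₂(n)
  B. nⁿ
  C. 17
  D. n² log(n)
D

We need g(n) with log²(n) = o(g(n)) and g(n) = o(4ⁿ), i.e. O(log² n) ≺ g ≺ O(4ⁿ).
Check each option:
  A. log₂(n) — O(log n) does not grow strictly faster than f(n)
  B. nⁿ — O(nⁿ) does not grow strictly slower than h(n)
  C. 17 — O(1) does not grow strictly faster than f(n)
  D. n² log(n) — O(n² log n) is strictly between O(log² n) and O(4ⁿ) ✓

Only option D (n² log(n)) lies strictly between.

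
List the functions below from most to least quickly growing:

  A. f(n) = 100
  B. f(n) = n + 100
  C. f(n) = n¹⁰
C > B > A

Comparing growth rates:
C = n¹⁰ is O(n¹⁰)
B = n + 100 is O(n)
A = 100 is O(1)

Therefore, the order from fastest to slowest is: C > B > A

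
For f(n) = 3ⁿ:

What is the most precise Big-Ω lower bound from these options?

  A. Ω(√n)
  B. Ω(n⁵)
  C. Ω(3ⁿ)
C

f(n) = 3ⁿ is Ω(3ⁿ).
All listed options are valid Big-Ω bounds (lower bounds),
but Ω(3ⁿ) is the tightest (largest valid bound).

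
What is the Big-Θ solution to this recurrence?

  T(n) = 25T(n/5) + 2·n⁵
Θ(n⁵)

Master Theorem: a = 25, b = 5, f(n) = 2·n⁵.
Compute the critical exponent d = log₅(25) = 2.
Compare f(n) = Θ(n⁵) against n^d:
  k = 5 > d = 2, so f(n) = Ω(n^(d+ε)) — Case 3.
  Regularity: a·(n/b)^5/n^5 = a/b^5 = 25/3125 < 1 ✓.
  The top-level work dominates: T(n) = Θ(f(n)) = Θ(n⁵).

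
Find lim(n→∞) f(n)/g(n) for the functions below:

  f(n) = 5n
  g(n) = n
5

Since 5n and n have the same growth rate (O(n)),
the ratio converges to a constant: 5.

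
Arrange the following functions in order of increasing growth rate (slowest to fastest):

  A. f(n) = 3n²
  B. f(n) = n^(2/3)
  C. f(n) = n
B < C < A

Comparing growth rates:
B = n^(2/3) is O(n^(2/3))
C = n is O(n)
A = 3n² is O(n²)

Therefore, the order from slowest to fastest is: B < C < A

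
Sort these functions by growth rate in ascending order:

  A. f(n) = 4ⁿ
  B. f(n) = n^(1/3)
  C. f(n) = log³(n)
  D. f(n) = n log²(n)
C < B < D < A

Comparing growth rates:
C = log³(n) is O(log³ n)
B = n^(1/3) is O(n^(1/3))
D = n log²(n) is O(n log² n)
A = 4ⁿ is O(4ⁿ)

Therefore, the order from slowest to fastest is: C < B < D < A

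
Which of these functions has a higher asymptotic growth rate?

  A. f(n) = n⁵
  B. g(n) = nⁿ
B

f(n) = n⁵ is O(n⁵), while g(n) = nⁿ is O(nⁿ).
Since O(nⁿ) grows faster than O(n⁵), g(n) dominates.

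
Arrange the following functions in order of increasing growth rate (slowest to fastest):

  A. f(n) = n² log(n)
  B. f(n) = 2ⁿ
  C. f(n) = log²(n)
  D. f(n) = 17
D < C < A < B

Comparing growth rates:
D = 17 is O(1)
C = log²(n) is O(log² n)
A = n² log(n) is O(n² log n)
B = 2ⁿ is O(2ⁿ)

Therefore, the order from slowest to fastest is: D < C < A < B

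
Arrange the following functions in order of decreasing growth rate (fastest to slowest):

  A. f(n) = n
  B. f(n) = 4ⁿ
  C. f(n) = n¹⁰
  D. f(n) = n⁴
B > C > D > A

Comparing growth rates:
B = 4ⁿ is O(4ⁿ)
C = n¹⁰ is O(n¹⁰)
D = n⁴ is O(n⁴)
A = n is O(n)

Therefore, the order from fastest to slowest is: B > C > D > A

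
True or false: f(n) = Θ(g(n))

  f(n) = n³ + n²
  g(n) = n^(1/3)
False

f(n) = n³ + n² is O(n³), and g(n) = n^(1/3) is O(n^(1/3)).
Since they have different growth rates, f(n) = Θ(g(n)) is false.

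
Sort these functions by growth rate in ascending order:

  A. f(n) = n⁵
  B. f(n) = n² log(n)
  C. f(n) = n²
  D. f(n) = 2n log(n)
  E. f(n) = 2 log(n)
E < D < C < B < A

Comparing growth rates:
E = 2 log(n) is O(log n)
D = 2n log(n) is O(n log n)
C = n² is O(n²)
B = n² log(n) is O(n² log n)
A = n⁵ is O(n⁵)

Therefore, the order from slowest to fastest is: E < D < C < B < A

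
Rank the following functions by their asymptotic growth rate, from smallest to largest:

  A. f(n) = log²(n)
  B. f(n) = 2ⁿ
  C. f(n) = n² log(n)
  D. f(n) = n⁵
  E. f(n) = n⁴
A < C < E < D < B

Comparing growth rates:
A = log²(n) is O(log² n)
C = n² log(n) is O(n² log n)
E = n⁴ is O(n⁴)
D = n⁵ is O(n⁵)
B = 2ⁿ is O(2ⁿ)

Therefore, the order from slowest to fastest is: A < C < E < D < B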